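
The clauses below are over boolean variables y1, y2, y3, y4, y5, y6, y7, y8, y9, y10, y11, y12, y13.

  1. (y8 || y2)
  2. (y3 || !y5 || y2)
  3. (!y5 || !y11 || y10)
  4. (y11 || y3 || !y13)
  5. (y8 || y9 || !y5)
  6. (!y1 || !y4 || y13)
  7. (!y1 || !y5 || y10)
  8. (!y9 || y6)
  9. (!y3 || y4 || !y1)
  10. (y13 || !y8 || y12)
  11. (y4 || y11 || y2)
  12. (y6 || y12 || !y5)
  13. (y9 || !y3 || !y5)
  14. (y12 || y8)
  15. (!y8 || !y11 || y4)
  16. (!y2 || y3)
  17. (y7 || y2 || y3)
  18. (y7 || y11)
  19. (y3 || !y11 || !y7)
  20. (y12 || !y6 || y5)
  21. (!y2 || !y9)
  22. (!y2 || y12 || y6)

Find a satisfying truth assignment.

y1=0, y2=1, y3=1, y4=1, y5=0, y6=1, y7=1, y8=1, y9=0, y10=0, y11=0, y12=1, y13=0

Check each clause:
  1. (y8 || y2) — y8 is true.
  2. (!y5 || y3 || y2) — y2 is true.
  3. (!y11 || y10 || !y5) — !y5 is true.
  4. (!y13 || y11 || y3) — y3 is true.
  5. (!y5 || y9 || y8) — y8 is true.
  6. (!y1 || !y4 || y13) — !y1 is true.
  7. (!y5 || !y1 || y10) — !y5 is true.
  8. (y6 || !y9) — y6 is true.
  9. (!y3 || !y1 || y4) — y4 is true.
  10. (y12 || y13 || !y8) — y12 is true.
  11. (y4 || y11 || y2) — y2 is true.
  12. (!y5 || y12 || y6) — !y5 is true.
  13. (y9 || !y3 || !y5) — !y5 is true.
  14. (y8 || y12) — y8 is true.
  15. (!y8 || !y11 || y4) — y4 is true.
  16. (y3 || !y2) — y3 is true.
  17. (y2 || y7 || y3) — y2 is true.
  18. (y7 || y11) — y7 is true.
  19. (!y11 || !y7 || y3) — y3 is true.
  20. (!y6 || y5 || y12) — y12 is true.
  21. (!y9 || !y2) — !y9 is true.
  22. (!y2 || y6 || y12) — y12 is true.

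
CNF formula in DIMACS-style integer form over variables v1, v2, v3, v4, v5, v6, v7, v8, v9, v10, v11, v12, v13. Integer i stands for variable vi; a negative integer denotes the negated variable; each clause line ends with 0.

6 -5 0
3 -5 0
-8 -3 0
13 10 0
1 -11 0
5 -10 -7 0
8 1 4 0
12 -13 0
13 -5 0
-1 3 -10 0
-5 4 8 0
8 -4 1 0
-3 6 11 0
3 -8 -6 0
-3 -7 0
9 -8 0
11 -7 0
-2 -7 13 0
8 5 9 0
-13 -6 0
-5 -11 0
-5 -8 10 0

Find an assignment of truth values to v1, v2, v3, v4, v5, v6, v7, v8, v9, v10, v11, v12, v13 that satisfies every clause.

Pure literal: v7 appears only negated; assign v7 = False.
v9 occurs only positively in the remaining clauses — set v9 = True.
Branch on v1: take v1 = True.
Branch on v3: take v3 = True.
  then v8 is forced to False.
The remaining clauses are satisfied by v2 = True, v4 = False, v5 = False, v6 = False, v10 = True, v11 = True, v12 = True, v13 = True.

v1=1, v2=1, v3=1, v4=0, v5=0, v6=0, v7=0, v8=0, v9=1, v10=1, v11=1, v12=1, v13=1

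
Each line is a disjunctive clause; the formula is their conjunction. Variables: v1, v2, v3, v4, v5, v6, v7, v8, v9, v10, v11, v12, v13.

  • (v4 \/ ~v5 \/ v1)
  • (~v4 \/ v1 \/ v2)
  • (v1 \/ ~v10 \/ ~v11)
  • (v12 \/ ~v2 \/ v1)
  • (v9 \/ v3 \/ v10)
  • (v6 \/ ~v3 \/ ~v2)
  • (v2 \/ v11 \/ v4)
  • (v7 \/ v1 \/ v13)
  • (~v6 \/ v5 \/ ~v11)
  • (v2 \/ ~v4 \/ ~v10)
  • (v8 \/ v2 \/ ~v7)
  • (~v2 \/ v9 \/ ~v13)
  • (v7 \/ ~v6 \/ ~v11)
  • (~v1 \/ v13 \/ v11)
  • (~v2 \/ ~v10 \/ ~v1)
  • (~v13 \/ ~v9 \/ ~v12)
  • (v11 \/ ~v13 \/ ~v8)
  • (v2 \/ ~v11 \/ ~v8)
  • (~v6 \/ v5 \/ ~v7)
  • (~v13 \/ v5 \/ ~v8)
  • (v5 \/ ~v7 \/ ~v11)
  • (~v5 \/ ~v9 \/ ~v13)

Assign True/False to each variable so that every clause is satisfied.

Try v1 = True.
The remaining clauses are satisfied by v2 = True, v3 = True, v4 = True, v5 = True, v6 = True, v7 = True, v8 = False, v9 = False, v10 = False, v11 = True, v12 = False, v13 = False.
Every clause has at least one true literal under this assignment.

v1=1, v2=1, v3=1, v4=1, v5=1, v6=1, v7=1, v8=0, v9=0, v10=0, v11=1, v12=0, v13=0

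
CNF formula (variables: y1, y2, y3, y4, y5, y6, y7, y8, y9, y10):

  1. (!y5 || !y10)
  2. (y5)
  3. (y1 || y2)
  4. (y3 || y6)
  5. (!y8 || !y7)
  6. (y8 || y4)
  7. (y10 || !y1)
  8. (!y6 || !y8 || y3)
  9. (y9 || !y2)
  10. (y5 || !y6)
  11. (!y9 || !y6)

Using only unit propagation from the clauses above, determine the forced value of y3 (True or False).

Unit clause (y5) sets y5 = True.
From (!y5 || !y10) and y5 = True: y10 = False.
(y10 || !y1) with y10 = False leaves only !y1, so y1 = False.
From (y2 || y1) and y1 = False: y2 = True.
(y9 || !y2): since y2 = True, the clause reduces to (y9). y9 = True.
(!y6 || !y9) with y9 = True leaves only !y6, so y6 = False.
(y6 || y3): since y6 = False, the clause reduces to (y3). y3 = True.

True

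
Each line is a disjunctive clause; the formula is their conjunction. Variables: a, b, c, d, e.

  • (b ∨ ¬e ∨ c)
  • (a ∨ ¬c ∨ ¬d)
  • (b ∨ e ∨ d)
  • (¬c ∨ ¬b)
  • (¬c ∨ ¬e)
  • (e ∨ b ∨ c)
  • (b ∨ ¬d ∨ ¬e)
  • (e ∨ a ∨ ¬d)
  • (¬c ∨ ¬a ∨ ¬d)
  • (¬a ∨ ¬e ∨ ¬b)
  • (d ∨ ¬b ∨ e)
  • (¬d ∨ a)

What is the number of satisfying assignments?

2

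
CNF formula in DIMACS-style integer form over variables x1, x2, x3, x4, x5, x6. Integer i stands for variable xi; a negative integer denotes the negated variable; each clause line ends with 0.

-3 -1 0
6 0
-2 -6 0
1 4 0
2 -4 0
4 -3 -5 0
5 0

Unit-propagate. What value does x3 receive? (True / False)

(x6) is a unit clause: x6 = True.
From (!x2 || !x6) and x6 = True: x2 = False.
(!x4 || x2): since x2 = False, the clause reduces to (!x4). x4 = False.
From (x1 || x4) and x4 = False: x1 = True.
(!x3 || !x1) with x1 = True leaves only !x3, so x3 = False.

False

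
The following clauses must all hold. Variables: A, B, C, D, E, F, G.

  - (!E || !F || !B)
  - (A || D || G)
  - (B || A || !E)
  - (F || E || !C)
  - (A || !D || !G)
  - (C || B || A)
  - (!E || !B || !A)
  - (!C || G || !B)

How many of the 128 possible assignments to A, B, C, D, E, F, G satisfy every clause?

48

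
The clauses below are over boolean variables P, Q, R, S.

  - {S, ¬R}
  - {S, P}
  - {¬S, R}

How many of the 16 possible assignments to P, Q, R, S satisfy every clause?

Satisfying assignments:
  P=0 Q=0 R=1 S=1
  P=0 Q=1 R=1 S=1
  P=1 Q=0 R=0 S=0
  P=1 Q=0 R=1 S=1
  P=1 Q=1 R=0 S=0
  P=1 Q=1 R=1 S=1
That's 6 in total.

6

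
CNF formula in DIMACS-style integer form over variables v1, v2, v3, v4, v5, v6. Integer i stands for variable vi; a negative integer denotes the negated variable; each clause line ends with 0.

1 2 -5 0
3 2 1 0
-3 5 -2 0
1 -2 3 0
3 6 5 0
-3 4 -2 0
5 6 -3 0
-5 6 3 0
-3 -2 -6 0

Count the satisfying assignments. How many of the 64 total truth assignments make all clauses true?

18

Split on v3, then v2.
  v3=1, v2=1: remaining (v1,v4,v5,v6) ∈ {(0,1,1,0); (1,1,1,0)} — 2.
  v3=1, v2=0: v4 free; 4 ways for (v1,v5,v6) × 2^1 = 8.
  v3=0, v2=1: remaining (v1,v4,v5,v6) ∈ {(1,0,0,1); (1,0,1,1); (1,1,0,1); (1,1,1,1)} — 4.
  v3=0, v2=0: remaining (v1,v4,v5,v6) ∈ {(1,0,0,1); (1,0,1,1); (1,1,0,1); (1,1,1,1)} — 4.
Total: 2 + 8 + 4 + 4 = 18.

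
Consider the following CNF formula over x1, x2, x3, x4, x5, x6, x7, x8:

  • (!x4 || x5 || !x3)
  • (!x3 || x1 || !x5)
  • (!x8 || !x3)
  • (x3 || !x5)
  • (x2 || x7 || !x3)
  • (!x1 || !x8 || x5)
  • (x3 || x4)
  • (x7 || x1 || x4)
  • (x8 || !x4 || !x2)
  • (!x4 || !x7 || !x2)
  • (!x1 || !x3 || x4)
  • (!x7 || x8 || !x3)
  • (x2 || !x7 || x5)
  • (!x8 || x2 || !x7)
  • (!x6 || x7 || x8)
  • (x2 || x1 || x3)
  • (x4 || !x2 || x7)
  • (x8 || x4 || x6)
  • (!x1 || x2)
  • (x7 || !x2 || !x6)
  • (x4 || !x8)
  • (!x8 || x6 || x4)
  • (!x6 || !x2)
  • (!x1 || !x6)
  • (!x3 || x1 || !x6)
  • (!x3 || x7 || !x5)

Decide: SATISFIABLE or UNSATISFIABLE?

Branch on x1: take x1 = False.
Set x2 = True and propagate.
  then x6 is forced to False.
Set x3 = False and propagate.
  then x5 is forced to False.
  then x4 is forced to True.
  then x8 is forced to True.
  then x7 is forced to False.
Every clause has at least one true literal under this assignment.
So x1=0, x2=1, x3=0, x4=1, x5=0, x6=0, x7=0, x8=1 is a satisfying assignment.

SATISFIABLE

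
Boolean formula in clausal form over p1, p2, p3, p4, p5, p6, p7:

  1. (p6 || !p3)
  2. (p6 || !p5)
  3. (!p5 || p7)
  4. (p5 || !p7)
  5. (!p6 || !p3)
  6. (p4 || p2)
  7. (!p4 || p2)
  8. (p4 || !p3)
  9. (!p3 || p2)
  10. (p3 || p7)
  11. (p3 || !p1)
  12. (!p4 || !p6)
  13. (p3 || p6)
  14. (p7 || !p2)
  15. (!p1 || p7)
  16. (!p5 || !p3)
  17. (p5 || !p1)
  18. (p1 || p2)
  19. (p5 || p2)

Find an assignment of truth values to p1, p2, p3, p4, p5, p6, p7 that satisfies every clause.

p1=False, p2=True, p3=False, p4=False, p5=True, p6=True, p7=True

Check each clause:
  1. (p6 || !p3) — !p3 is true.
  2. (p6 || !p5) — p6 is true.
  3. (p7 || !p5) — p7 is true.
  4. (p5 || !p7) — p5 is true.
  5. (!p6 || !p3) — !p3 is true.
  6. (p4 || p2) — p2 is true.
  7. (!p4 || p2) — p2 is true.
  8. (p4 || !p3) — !p3 is true.
  9. (!p3 || p2) — p2 is true.
  10. (p7 || p3) — p7 is true.
  11. (p3 || !p1) — !p1 is true.
  12. (!p4 || !p6) — !p4 is true.
  13. (p3 || p6) — p6 is true.
  14. (p7 || !p2) — p7 is true.
  15. (p7 || !p1) — !p1 is true.
  16. (!p3 || !p5) — !p3 is true.
  17. (p5 || !p1) — p5 is true.
  18. (p1 || p2) — p2 is true.
  19. (p2 || p5) — p2 is true.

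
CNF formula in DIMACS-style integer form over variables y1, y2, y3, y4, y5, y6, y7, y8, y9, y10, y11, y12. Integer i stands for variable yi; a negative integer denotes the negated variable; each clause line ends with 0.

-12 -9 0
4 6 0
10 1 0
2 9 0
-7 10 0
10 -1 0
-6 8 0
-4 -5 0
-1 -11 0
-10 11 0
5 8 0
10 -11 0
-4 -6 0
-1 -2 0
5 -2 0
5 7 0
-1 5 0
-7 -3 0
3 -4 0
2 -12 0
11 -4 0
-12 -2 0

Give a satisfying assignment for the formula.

Pure literal: y8 appears only positively; assign y8 = True.
Pure literal: y12 appears only negated; assign y12 = False.
Set y1 = False and propagate.
  then y10 is forced to True.
  then y11 is forced to True.
For the remaining variables, y2 = True, y3 = False, y4 = False, y5 = True, y6 = True, y7 = True, y9 = True works.

y1=False, y2=True, y3=False, y4=False, y5=True, y6=True, y7=True, y8=True, y9=True, y10=True, y11=True, y12=False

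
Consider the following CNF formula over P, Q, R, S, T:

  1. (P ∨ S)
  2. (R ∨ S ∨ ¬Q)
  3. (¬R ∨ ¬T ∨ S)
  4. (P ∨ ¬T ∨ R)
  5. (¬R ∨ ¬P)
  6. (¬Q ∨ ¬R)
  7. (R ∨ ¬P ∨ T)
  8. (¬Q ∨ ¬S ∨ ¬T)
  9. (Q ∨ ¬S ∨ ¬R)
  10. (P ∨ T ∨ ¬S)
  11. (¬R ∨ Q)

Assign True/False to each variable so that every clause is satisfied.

P = T, Q = F, R = F, S = F, T = T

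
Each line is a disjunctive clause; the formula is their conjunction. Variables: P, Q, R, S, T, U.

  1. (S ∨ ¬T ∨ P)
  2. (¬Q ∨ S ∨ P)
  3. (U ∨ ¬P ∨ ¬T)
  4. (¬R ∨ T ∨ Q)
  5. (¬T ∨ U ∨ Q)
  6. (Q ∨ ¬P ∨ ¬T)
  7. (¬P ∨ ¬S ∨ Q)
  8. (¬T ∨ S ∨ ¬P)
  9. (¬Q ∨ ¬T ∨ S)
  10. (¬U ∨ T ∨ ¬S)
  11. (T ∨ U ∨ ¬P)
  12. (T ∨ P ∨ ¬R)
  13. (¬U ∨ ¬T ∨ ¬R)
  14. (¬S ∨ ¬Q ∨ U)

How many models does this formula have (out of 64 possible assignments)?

Case analysis on T and P:
  T=1, P=1: remaining (Q,R,S,U) ∈ {(1,0,1,1)} — 1.
  T=1, P=0: remaining (Q,R,S,U) ∈ {(0,0,1,1); (1,0,1,1)} — 2.
  T=0, P=1: remaining (Q,R,S,U) ∈ {(0,0,0,1); (1,0,0,1); (1,1,0,1)} — 3.
  T=0, P=0: remaining (Q,R,S,U) ∈ {(0,0,0,0); (0,0,0,1); (0,0,1,0)} — 3.
Total: 1 + 2 + 3 + 3 = 9.

9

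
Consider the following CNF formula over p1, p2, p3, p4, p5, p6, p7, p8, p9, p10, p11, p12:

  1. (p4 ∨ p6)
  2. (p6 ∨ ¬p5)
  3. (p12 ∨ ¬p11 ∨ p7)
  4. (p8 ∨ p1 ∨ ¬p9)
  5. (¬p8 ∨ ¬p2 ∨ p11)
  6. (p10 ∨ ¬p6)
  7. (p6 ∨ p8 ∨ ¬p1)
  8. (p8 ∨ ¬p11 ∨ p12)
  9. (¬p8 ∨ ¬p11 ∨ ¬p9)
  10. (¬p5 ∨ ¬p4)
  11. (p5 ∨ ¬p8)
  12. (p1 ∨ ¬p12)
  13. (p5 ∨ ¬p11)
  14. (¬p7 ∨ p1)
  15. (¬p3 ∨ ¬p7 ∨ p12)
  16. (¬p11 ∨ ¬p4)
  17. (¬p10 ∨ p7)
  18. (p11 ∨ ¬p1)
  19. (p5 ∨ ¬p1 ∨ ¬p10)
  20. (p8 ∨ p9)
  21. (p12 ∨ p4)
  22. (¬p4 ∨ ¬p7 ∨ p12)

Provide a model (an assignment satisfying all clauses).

p1 = T  p2 = F  p3 = T  p4 = F  p5 = T  p6 = T  p7 = T  p8 = T  p9 = F  p10 = T  p11 = T  p12 = T

Check each clause:
  1. (p6 ∨ p4) — p6 is true.
  2. (¬p5 ∨ p6) — p6 is true.
  3. (p7 ∨ ¬p11 ∨ p12) — p12 is true.
  4. (p1 ∨ p8 ∨ ¬p9) — p8 is true.
  5. (p11 ∨ ¬p2 ∨ ¬p8) — p11 is true.
  6. (¬p6 ∨ p10) — p10 is true.
  7. (p6 ∨ p8 ∨ ¬p1) — p8 is true.
  8. (¬p11 ∨ p12 ∨ p8) — p8 is true.
  9. (¬p9 ∨ ¬p11 ∨ ¬p8) — ¬p9 is true.
  10. (¬p5 ∨ ¬p4) — ¬p4 is true.
  11. (p5 ∨ ¬p8) — p5 is true.
  12. (p1 ∨ ¬p12) — p1 is true.
  13. (¬p11 ∨ p5) — p5 is true.
  14. (¬p7 ∨ p1) — p1 is true.
  15. (¬p3 ∨ ¬p7 ∨ p12) — p12 is true.
  16. (¬p4 ∨ ¬p11) — ¬p4 is true.
  17. (p7 ∨ ¬p10) — p7 is true.
  18. (¬p1 ∨ p11) — p11 is true.
  19. (¬p1 ∨ p5 ∨ ¬p10) — p5 is true.
  20. (p8 ∨ p9) — p8 is true.
  21. (p4 ∨ p12) — p12 is true.
  22. (¬p7 ∨ p12 ∨ ¬p4) — ¬p4 is true.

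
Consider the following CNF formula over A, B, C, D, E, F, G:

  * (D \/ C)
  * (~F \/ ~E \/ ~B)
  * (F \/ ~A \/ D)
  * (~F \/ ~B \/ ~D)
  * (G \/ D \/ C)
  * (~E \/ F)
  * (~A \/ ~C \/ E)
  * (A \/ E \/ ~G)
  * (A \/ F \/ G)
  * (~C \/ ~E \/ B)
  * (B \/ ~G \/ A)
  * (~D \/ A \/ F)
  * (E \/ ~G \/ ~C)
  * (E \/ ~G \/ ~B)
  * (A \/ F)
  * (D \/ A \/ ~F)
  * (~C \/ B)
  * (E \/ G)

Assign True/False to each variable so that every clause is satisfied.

Branch on A: take A = True.
The remaining clauses are satisfied by B = False, C = False, D = True, E = False, F = True, G = True.
Every clause has at least one true literal under this assignment.

A = T  B = F  C = F  D = T  E = F  F = T  G = T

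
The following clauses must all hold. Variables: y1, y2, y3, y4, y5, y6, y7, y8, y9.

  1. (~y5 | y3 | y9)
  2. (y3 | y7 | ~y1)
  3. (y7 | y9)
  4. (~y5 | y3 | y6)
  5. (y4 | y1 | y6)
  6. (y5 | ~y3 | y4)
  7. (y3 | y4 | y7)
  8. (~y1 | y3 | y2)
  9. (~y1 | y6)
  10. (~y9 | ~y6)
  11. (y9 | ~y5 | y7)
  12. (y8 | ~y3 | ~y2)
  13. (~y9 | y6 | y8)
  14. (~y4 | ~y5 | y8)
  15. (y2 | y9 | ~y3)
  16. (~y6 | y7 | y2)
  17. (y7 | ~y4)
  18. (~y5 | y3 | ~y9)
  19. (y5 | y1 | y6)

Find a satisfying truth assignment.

y1 = F, y2 = T, y3 = T, y4 = T, y5 = F, y6 = T, y7 = T, y8 = T, y9 = F

Check each clause:
  1. (~y5 | y9 | y3) — y3 is true.
  2. (~y1 | y7 | y3) — y3 is true.
  3. (y7 | y9) — y7 is true.
  4. (y6 | ~y5 | y3) — y3 is true.
  5. (y6 | y4 | y1) — y4 is true.
  6. (y5 | y4 | ~y3) — y4 is true.
  7. (y4 | y3 | y7) — y3 is true.
  8. (y2 | ~y1 | y3) — y2 is true.
  9. (~y1 | y6) — ~y1 is true.
  10. (~y6 | ~y9) — ~y9 is true.
  11. (y9 | ~y5 | y7) — ~y5 is true.
  12. (~y2 | y8 | ~y3) — y8 is true.
  13. (y6 | y8 | ~y9) — y8 is true.
  14. (y8 | ~y5 | ~y4) — y8 is true.
  15. (y9 | y2 | ~y3) — y2 is true.
  16. (y7 | ~y6 | y2) — y2 is true.
  17. (~y4 | y7) — y7 is true.
  18. (~y5 | ~y9 | y3) — ~y5 is true.
  19. (y5 | y6 | y1) — y6 is true.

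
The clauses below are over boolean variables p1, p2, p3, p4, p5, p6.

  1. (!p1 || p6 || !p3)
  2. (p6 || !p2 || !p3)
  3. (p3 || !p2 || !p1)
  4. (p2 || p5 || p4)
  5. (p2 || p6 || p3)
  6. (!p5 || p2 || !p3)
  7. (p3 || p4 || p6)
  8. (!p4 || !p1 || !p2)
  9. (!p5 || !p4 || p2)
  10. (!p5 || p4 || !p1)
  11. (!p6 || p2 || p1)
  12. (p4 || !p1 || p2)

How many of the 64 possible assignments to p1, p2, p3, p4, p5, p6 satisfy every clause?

14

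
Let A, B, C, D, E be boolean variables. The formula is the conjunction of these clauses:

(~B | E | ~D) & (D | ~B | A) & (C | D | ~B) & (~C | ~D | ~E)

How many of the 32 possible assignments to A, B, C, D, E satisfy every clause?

Case analysis on D and B:
  D=1, B=1: remaining (A,C,E) ∈ {(0,0,1); (1,0,1)} — 2.
  D=1, B=0: A free; 3 ways for (C,E) × 2^1 = 6.
  D=0, B=1: remaining (A,C,E) ∈ {(1,1,0); (1,1,1)} — 2.
  D=0, B=0: A, C, E free → 2^3 = 8.
Total: 2 + 6 + 2 + 8 = 18.

18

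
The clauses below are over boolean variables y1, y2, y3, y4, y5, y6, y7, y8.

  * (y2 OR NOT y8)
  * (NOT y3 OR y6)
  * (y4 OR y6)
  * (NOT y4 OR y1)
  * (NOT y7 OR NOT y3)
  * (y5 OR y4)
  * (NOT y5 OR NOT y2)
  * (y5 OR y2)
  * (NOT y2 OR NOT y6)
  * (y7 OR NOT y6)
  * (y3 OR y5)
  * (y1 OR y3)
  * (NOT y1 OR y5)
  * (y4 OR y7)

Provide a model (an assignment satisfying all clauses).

y1=T, y2=F, y3=F, y4=F, y5=T, y6=T, y7=T, y8=F

Pure literal: y8 appears only negated; assign y8 = False.
Try y1 = True.
  then y5 is forced to True.
  then y2 is forced to False.
For the remaining variables, y3 = False, y4 = False, y6 = True, y7 = True works.
Every clause has at least one true literal under this assignment.
Check each clause:
  1. (NOT y8 OR y2) — NOT y8 is true.
  2. (y6 OR NOT y3) — NOT y3 is true.
  3. (y6 OR y4) — y6 is true.
  4. (y1 OR NOT y4) — y1 is true.
  5. (NOT y3 OR NOT y7) — NOT y3 is true.
  6. (y5 OR y4) — y5 is true.
  7. (NOT y5 OR NOT y2) — NOT y2 is true.
  8. (y2 OR y5) — y5 is true.
  9. (NOT y2 OR NOT y6) — NOT y2 is true.
  10. (NOT y6 OR y7) — y7 is true.
  11. (y5 OR y3) — y5 is true.
  12. (y1 OR y3) — y1 is true.
  13. (NOT y1 OR y5) — y5 is true.
  14. (y4 OR y7) — y7 is true.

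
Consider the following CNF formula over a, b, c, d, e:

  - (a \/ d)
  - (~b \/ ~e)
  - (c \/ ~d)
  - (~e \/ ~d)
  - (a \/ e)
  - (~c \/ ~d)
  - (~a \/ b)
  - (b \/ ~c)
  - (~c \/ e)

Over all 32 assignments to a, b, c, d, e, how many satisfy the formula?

Satisfying assignments:
  a=1 b=1 c=0 d=0 e=0
Count: 1.

1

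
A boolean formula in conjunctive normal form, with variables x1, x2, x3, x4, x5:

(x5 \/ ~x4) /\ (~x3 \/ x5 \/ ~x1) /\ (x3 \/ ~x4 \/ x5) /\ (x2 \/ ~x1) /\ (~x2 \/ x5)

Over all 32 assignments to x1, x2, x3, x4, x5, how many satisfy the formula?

14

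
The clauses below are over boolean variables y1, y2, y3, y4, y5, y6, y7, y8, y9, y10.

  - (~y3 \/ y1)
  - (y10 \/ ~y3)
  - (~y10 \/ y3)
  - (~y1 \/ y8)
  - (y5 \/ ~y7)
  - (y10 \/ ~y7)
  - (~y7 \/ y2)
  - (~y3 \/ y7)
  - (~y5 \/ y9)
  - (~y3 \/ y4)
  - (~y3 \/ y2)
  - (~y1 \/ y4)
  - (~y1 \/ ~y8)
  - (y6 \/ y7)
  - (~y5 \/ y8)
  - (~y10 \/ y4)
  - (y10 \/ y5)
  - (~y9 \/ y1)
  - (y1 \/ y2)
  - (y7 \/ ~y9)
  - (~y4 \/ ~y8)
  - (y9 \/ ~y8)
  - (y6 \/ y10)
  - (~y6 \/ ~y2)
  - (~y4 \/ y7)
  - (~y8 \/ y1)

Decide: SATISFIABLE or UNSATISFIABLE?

UNSATISFIABLE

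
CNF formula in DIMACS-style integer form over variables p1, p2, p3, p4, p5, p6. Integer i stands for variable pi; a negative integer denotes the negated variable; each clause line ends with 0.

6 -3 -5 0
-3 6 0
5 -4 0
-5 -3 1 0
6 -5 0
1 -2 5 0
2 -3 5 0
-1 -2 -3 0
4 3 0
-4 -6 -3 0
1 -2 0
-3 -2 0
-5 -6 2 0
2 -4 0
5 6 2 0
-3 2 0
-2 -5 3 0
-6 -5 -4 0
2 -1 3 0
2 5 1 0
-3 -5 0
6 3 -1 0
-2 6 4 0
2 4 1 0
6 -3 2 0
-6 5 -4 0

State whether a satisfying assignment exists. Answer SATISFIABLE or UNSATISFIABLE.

p2 = True:
  propagation gives p1=True, p3=False, p4=True, p5=True; an empty clause results — contradiction.
p2 = False:
  propagation gives p4=False, p3=True; an empty clause results — contradiction.
Every branch closes, so no satisfying assignment exists.

UNSATISFIABLE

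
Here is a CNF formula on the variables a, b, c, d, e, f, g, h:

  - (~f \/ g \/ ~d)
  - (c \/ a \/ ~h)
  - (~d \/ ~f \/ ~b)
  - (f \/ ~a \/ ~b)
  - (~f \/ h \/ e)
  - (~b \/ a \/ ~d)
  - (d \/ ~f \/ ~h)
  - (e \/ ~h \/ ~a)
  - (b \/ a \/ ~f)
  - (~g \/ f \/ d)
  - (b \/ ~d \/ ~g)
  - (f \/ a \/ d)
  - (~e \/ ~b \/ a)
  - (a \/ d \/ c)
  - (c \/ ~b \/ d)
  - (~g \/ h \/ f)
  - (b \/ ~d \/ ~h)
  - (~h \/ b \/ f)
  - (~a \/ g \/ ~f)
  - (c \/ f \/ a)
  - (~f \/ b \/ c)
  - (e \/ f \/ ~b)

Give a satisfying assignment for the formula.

Pure literal: c appears only positively; assign c = True.
Branch on a: take a = False.
Set b = False and propagate.
  then f is forced to False.
  then d is forced to True.
  then g is forced to False.
  then h is forced to False.
e is now unconstrained; take e = False.

a = 0, b = 0, c = 1, d = 1, e = 0, f = 0, g = 0, h = 0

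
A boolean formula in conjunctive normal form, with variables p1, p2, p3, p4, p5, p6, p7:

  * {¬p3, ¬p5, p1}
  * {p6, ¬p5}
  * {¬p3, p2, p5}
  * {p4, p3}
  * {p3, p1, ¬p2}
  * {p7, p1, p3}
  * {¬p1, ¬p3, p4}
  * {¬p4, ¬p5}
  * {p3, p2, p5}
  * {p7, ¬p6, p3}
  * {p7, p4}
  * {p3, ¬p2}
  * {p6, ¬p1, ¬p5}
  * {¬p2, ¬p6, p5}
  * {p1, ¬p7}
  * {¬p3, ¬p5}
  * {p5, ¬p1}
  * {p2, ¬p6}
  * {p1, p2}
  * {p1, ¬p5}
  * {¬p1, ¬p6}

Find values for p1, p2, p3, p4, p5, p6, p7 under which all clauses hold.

p1=False, p2=True, p3=True, p4=True, p5=False, p6=False, p7=False

Set p1 = False and propagate.
  then p7 is forced to False.
  then p3 is forced to True.
  then p5 is forced to False.
  then p2 is forced to True.
  then p4 is forced to True.
  then p6 is forced to False.
Every clause has at least one true literal under this assignment.
Check each clause:
  1. {p1, ¬p5, ¬p3} — ¬p5 is true.
  2. {p6, ¬p5} — ¬p5 is true.
  3. {¬p3, p2, p5} — p2 is true.
  4. {p3, p4} — p3 is true.
  5. {p3, p1, ¬p2} — p3 is true.
  6. {p7, p3, p1} — p3 is true.
  7. {p4, ¬p3, ¬p1} — p4 is true.
  8. {¬p5, ¬p4} — ¬p5 is true.
  9. {p3, p5, p2} — p2 is true.
  10. {¬p6, p7, p3} — ¬p6 is true.
  11. {p4, p7} — p4 is true.
  12. {p3, ¬p2} — p3 is true.
  13. {¬p5, p6, ¬p1} — ¬p5 is true.
  14. {¬p2, ¬p6, p5} — ¬p6 is true.
  15. {¬p7, p1} — ¬p7 is true.
  16. {¬p3, ¬p5} — ¬p5 is true.
  17. {p5, ¬p1} — ¬p1 is true.
  18. {¬p6, p2} — p2 is true.
  19. {p1, p2} — p2 is true.
  20. {¬p5, p1} — ¬p5 is true.
  21. {¬p6, ¬p1} — ¬p6 is true.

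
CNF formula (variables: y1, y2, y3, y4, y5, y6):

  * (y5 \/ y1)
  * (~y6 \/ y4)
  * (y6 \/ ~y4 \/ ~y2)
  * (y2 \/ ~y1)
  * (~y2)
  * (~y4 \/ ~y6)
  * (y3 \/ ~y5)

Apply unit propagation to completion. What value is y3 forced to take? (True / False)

(~y2) stands alone — y2 = False.
(y2 \/ ~y1): since y2 = False, the clause reduces to (~y1). y1 = False.
From (y1 \/ y5) and y1 = False: y5 = True.
From (y3 \/ ~y5) and y5 = True: y3 = True.

True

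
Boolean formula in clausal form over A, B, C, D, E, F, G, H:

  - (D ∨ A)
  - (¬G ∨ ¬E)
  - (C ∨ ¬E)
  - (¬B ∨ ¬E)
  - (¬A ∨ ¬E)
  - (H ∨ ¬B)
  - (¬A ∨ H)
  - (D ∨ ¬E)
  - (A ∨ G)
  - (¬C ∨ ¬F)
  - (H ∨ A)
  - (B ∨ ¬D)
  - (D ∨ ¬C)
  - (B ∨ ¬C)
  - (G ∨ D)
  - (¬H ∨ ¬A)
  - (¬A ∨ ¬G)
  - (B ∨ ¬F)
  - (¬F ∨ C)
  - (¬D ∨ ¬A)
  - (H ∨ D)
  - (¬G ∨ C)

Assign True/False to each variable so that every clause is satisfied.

A=False, B=True, C=True, D=True, E=False, F=False, G=True, H=True

Check each clause:
  1. (D ∨ A) — D is true.
  2. (¬G ∨ ¬E) — ¬E is true.
  3. (C ∨ ¬E) — C is true.
  4. (¬E ∨ ¬B) — ¬E is true.
  5. (¬E ∨ ¬A) — ¬E is true.
  6. (¬B ∨ H) — H is true.
  7. (¬A ∨ H) — H is true.
  8. (¬E ∨ D) — ¬E is true.
  9. (G ∨ A) — G is true.
  10. (¬F ∨ ¬C) — ¬F is true.
  11. (H ∨ A) — H is true.
  12. (¬D ∨ B) — B is true.
  13. (¬C ∨ D) — D is true.
  14. (¬C ∨ B) — B is true.
  15. (D ∨ G) — D is true.
  16. (¬H ∨ ¬A) — ¬A is true.
  17. (¬G ∨ ¬A) — ¬A is true.
  18. (¬F ∨ B) — ¬F is true.
  19. (C ∨ ¬F) — ¬F is true.
  20. (¬D ∨ ¬A) — ¬A is true.
  21. (D ∨ H) — H is true.
  22. (C ∨ ¬G) — C is true.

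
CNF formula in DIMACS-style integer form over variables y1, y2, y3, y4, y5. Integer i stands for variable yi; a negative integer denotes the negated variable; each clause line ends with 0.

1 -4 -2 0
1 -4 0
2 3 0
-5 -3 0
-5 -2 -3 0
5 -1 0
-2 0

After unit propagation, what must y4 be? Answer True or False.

False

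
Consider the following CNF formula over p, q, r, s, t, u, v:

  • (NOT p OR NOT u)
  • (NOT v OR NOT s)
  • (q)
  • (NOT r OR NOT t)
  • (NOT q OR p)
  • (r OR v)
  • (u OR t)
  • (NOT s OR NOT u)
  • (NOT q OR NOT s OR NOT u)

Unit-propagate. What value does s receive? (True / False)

False

(q) is a unit clause: q = True.
(p OR NOT q): since q = True, the clause reduces to (p). p = True.
In (NOT u OR NOT p), NOT p is now false; NOT u must hold, so u = False.
(t OR u): since u = False, the clause reduces to (t). t = True.
(NOT r OR NOT t) with t = True leaves only NOT r, so r = False.
From (r OR v) and r = False: v = True.
In (NOT v OR NOT s), NOT v is now false; NOT s must hold, so s = False.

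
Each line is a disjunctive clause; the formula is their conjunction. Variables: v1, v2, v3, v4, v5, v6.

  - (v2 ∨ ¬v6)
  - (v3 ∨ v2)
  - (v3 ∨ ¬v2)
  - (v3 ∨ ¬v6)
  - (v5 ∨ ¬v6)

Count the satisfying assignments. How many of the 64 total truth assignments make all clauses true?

20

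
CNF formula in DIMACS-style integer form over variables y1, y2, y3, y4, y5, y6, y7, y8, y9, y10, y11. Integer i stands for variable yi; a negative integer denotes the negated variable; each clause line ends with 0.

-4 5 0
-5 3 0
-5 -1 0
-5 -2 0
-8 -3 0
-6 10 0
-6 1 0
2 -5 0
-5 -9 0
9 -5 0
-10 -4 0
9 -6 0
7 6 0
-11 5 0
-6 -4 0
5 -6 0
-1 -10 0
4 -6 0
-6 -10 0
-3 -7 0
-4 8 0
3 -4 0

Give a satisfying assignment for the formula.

y11 occurs only negated in the remaining clauses — set y11 = False.
Set y1 = False and propagate.
  then y6 is forced to False.
  then y7 is forced to True.
  then y3 is forced to False.
  then y5 is forced to False.
  then y4 is forced to False.
y2, y8, y9, y10 are now unconstrained; take y2 = True, y8 = True, y9 = True, y10 = False.
Every clause has at least one true literal under this assignment.
Check each clause:
  1. (NOT y4 OR y5) — NOT y4 is true.
  2. (y3 OR NOT y5) — NOT y5 is true.
  3. (NOT y1 OR NOT y5) — NOT y5 is true.
  4. (NOT y5 OR NOT y2) — NOT y5 is true.
  5. (NOT y8 OR NOT y3) — NOT y3 is true.
  6. (y10 OR NOT y6) — NOT y6 is true.
  7. (y1 OR NOT y6) — NOT y6 is true.
  8. (NOT y5 OR y2) — y2 is true.
  9. (NOT y5 OR NOT y9) — NOT y5 is true.
  10. (y9 OR NOT y5) — y9 is true.
  11. (NOT y4 OR NOT y10) — NOT y4 is true.
  12. (NOT y6 OR y9) — y9 is true.
  13. (y7 OR y6) — y7 is true.
  14. (NOT y11 OR y5) — NOT y11 is true.
  15. (NOT y6 OR NOT y4) — NOT y6 is true.
  16. (NOT y6 OR y5) — NOT y6 is true.
  17. (NOT y10 OR NOT y1) — NOT y1 is true.
  18. (NOT y6 OR y4) — NOT y6 is true.
  19. (NOT y6 OR NOT y10) — NOT y6 is true.
  20. (NOT y3 OR NOT y7) — NOT y3 is true.
  21. (NOT y4 OR y8) — y8 is true.
  22. (NOT y4 OR y3) — NOT y4 is true.

y1=F, y2=T, y3=F, y4=F, y5=F, y6=F, y7=T, y8=T, y9=T, y10=F, y11=F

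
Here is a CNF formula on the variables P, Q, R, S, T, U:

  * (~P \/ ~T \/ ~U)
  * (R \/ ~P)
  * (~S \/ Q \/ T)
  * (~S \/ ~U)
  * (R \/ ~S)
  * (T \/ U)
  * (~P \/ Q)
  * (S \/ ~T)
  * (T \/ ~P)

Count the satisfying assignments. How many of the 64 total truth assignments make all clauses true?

7

Satisfying assignments:
  P=0 Q=0 R=0 S=0 T=0 U=1
  P=0 Q=0 R=1 S=0 T=0 U=1
  P=0 Q=0 R=1 S=1 T=1 U=0
  P=0 Q=1 R=0 S=0 T=0 U=1
  P=0 Q=1 R=1 S=0 T=0 U=1
  P=0 Q=1 R=1 S=1 T=1 U=0
  P=1 Q=1 R=1 S=1 T=1 U=0
Count: 7.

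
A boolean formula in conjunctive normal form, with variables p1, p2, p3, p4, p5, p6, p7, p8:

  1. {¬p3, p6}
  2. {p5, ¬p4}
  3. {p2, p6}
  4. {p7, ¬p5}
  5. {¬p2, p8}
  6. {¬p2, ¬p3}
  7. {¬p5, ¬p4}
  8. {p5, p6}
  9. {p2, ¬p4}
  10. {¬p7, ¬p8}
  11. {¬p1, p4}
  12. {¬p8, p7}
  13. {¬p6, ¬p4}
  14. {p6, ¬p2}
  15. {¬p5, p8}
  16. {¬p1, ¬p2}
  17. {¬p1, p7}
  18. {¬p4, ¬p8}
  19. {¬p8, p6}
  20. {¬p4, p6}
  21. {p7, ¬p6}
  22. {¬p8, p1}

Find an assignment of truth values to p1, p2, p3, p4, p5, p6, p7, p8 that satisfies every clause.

p1=0, p2=0, p3=0, p4=0, p5=0, p6=1, p7=1, p8=0

p3 occurs only negated in the remaining clauses — set p3 = False.
Branch on p1: take p1 = False.
  then p8 is forced to False.
  then p2 is forced to False.
  then p6 is forced to True.
  then p4 is forced to False.
  then p5 is forced to False.
  then p7 is forced to True.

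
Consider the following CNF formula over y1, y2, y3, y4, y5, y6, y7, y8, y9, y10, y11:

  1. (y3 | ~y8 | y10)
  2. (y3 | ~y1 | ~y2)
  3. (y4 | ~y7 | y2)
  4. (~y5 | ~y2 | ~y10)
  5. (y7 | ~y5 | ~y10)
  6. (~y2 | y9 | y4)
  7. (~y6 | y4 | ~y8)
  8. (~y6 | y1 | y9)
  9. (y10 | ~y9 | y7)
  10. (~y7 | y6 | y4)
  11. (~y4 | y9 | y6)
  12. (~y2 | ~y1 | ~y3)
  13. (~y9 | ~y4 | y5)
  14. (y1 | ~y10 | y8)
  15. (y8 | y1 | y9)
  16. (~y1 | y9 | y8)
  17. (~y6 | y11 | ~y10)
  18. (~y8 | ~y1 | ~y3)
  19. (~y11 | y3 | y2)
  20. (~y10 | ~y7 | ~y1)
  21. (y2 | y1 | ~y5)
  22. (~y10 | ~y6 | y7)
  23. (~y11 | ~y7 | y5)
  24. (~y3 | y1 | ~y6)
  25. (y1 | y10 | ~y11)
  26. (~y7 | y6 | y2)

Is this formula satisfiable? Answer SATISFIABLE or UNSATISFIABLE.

SATISFIABLE

Set y1 = False and propagate.
For the remaining variables, y2 = True, y3 = False, y4 = True, y5 = True, y6 = False, y7 = True, y8 = False, y9 = True, y10 = False, y11 = False works.
So y1=F, y2=T, y3=F, y4=T, y5=T, y6=F, y7=T, y8=F, y9=T, y10=F, y11=F is a satisfying assignment.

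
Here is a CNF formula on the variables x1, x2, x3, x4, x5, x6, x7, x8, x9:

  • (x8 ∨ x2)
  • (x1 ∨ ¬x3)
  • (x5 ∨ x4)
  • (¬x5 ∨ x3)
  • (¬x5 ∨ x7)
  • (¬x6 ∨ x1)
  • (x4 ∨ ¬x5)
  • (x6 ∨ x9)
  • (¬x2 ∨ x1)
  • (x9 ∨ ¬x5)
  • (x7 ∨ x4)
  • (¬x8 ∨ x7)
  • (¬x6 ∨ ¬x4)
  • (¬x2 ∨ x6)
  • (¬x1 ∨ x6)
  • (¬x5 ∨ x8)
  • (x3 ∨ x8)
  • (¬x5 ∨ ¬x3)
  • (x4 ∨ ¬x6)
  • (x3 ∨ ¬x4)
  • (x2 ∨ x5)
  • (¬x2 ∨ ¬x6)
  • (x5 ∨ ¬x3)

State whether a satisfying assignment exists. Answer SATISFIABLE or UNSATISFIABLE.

UNSATISFIABLE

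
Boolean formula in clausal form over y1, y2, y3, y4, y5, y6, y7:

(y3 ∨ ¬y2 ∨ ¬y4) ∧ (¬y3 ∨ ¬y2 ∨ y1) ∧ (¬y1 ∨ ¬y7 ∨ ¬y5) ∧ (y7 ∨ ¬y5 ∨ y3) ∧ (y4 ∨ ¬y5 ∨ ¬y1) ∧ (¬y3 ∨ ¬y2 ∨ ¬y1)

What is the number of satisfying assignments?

56

Split on y1, then y3.
  y1=1, y3=1: y6 free; 5 ways for (y2,y4,y5,y7) × 2^1 = 10.
  y1=1, y3=0: y6, y7 free; 3 ways for (y2,y4,y5) × 2^2 = 12.
  y1=0, y3=1: forces y2=0; y4, y5, y6, y7 free → 2^4 = 16.
  y1=0, y3=0: y6 free; 9 ways for (y2,y4,y5,y7) × 2^1 = 18.
Total: 10 + 12 + 16 + 18 = 56.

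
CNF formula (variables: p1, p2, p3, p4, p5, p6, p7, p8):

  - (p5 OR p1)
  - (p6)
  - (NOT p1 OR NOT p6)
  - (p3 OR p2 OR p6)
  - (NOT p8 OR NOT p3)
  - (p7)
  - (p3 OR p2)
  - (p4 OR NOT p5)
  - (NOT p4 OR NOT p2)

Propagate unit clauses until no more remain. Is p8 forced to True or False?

Unit clause (p6) sets p6 = True.
In (NOT p6 OR NOT p1), NOT p6 is now false; NOT p1 must hold, so p1 = False.
From (p5 OR p1) and p1 = False: p5 = True.
(p7) is a unit clause: p7 = True.
(NOT p5 OR p4) with p5 = True leaves only p4, so p4 = True.
In (NOT p4 OR NOT p2), NOT p4 is now false; NOT p2 must hold, so p2 = False.
From (p3 OR p2) and p2 = False: p3 = True.
(NOT p3 OR NOT p8): since p3 = True, the clause reduces to (NOT p8). p8 = False.

False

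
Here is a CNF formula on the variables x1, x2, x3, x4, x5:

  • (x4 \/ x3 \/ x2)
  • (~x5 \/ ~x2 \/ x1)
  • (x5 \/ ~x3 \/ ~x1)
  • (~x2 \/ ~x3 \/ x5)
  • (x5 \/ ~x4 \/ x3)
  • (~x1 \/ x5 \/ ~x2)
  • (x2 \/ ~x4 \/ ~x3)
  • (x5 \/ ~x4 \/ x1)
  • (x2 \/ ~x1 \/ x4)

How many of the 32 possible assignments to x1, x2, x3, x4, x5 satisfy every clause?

9

Split on x2, then x5.
  x2=1, x5=1: remaining (x1,x3,x4) ∈ {(1,0,0); (1,0,1); (1,1,0); (1,1,1)} — 4.
  x2=1, x5=0: remaining (x1,x3,x4) ∈ {(0,0,0)} — 1.
  x2=0, x5=1: remaining (x1,x3,x4) ∈ {(0,0,1); (0,1,0); (1,0,1)} — 3.
  x2=0, x5=0: remaining (x1,x3,x4) ∈ {(0,1,0)} — 1.
Total: 4 + 1 + 3 + 1 = 9.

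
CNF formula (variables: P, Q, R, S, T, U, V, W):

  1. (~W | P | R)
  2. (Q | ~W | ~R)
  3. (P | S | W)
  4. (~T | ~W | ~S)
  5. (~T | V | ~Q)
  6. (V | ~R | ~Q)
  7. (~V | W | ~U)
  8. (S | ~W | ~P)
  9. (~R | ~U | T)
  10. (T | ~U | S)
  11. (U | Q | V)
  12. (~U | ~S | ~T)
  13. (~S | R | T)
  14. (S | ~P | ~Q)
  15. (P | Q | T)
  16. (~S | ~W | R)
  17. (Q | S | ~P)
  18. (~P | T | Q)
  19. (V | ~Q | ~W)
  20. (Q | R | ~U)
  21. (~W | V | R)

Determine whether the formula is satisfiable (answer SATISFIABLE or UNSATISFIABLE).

Set P = True and propagate.
For the remaining variables, Q = True, R = True, S = True, T = False, U = False, V = True, W = True works.
So P=T, Q=T, R=T, S=T, T=F, U=F, V=T, W=T is a satisfying assignment.

SATISFIABLE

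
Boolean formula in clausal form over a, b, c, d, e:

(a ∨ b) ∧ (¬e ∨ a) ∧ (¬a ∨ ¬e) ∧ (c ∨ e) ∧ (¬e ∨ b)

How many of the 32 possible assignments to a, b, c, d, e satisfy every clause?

6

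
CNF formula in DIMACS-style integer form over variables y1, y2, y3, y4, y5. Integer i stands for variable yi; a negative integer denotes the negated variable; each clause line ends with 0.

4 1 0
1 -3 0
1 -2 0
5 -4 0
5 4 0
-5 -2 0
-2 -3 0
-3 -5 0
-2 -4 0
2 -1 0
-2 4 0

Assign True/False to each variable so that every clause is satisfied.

y1 = False  y2 = False  y3 = False  y4 = True  y5 = True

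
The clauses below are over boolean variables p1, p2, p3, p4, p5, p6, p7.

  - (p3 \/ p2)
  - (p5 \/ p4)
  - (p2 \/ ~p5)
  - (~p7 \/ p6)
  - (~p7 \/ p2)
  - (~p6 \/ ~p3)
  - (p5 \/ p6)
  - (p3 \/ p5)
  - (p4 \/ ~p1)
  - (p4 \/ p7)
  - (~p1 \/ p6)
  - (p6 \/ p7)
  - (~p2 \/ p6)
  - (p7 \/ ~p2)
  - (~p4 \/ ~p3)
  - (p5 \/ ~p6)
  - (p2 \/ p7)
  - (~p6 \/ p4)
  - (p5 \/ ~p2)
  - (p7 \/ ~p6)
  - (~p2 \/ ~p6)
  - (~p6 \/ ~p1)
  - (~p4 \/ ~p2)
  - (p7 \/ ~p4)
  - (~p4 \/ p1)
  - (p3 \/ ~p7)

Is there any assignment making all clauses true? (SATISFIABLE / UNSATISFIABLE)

p6 = True:
  propagation gives p3=False, p2=True; an empty clause results — contradiction.
p6 = False:
  propagation gives p7=False; an empty clause results — contradiction.
Every branch closes, so no satisfying assignment exists.

UNSATISFIABLE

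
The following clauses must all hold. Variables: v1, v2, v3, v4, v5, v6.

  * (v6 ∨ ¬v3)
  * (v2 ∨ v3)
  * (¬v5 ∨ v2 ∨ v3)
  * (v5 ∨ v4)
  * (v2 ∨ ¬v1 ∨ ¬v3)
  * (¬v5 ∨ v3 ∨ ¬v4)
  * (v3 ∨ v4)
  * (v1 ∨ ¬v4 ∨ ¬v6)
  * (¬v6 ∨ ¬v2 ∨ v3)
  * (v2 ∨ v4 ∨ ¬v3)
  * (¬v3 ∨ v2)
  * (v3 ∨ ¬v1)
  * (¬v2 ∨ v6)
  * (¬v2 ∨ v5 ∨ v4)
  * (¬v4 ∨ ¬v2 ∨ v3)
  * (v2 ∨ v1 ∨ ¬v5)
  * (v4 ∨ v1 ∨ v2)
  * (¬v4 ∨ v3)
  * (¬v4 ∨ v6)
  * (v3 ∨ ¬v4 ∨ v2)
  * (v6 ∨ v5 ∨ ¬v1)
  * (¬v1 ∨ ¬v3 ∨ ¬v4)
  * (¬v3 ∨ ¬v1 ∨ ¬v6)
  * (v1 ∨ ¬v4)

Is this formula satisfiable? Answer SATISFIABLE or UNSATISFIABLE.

Set v1 = False and propagate.
  then v4 is forced to False.
  then v5 is forced to True.
  then v3 is forced to True.
  then v6 is forced to True.
  then v2 is forced to True.
Every clause has at least one true literal under this assignment.
So v1=False, v2=True, v3=True, v4=False, v5=True, v6=True is a satisfying assignment.

SATISFIABLE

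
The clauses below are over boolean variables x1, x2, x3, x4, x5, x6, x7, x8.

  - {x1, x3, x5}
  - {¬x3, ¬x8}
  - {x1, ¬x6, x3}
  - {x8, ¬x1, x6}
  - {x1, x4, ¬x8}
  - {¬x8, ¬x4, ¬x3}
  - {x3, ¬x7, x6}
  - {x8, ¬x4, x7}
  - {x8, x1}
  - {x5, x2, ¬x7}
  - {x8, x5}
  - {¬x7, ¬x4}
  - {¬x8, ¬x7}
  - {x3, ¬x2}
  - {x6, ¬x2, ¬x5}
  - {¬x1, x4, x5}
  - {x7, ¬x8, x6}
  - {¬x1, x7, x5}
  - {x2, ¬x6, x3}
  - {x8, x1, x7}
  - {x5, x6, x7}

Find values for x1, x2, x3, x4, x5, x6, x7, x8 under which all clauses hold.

x1 = 1, x2 = 1, x3 = 1, x4 = 0, x5 = 1, x6 = 1, x7 = 0, x8 = 0

Check each clause:
  1. {x5, x1, x3} — x1 is true.
  2. {¬x3, ¬x8} — ¬x8 is true.
  3. {x3, ¬x6, x1} — x1 is true.
  4. {x6, x8, ¬x1} — x6 is true.
  5. {x1, x4, ¬x8} — ¬x8 is true.
  6. {¬x3, ¬x4, ¬x8} — ¬x8 is true.
  7. {x6, x3, ¬x7} — ¬x7 is true.
  8. {¬x4, x8, x7} — ¬x4 is true.
  9. {x1, x8} — x1 is true.
  10. {¬x7, x5, x2} — ¬x7 is true.
  11. {x8, x5} — x5 is true.
  12. {¬x4, ¬x7} — ¬x7 is true.
  13. {¬x8, ¬x7} — ¬x8 is true.
  14. {¬x2, x3} — x3 is true.
  15. {¬x5, ¬x2, x6} — x6 is true.
  16. {x4, x5, ¬x1} — x5 is true.
  17. {x7, x6, ¬x8} — ¬x8 is true.
  18. {x5, ¬x1, x7} — x5 is true.
  19. {x2, ¬x6, x3} — x3 is true.
  20. {x1, x7, x8} — x1 is true.
  21. {x6, x5, x7} — x5 is true.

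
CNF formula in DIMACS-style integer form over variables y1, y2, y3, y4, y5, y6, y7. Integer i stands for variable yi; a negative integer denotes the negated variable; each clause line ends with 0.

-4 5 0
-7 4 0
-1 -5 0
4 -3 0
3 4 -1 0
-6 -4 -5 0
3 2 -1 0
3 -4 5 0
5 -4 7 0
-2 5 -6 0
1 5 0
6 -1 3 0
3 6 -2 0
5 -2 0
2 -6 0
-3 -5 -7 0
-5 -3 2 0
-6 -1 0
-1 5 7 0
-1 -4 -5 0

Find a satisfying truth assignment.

Set y1 = False and propagate.
  then y5 is forced to True.
Try y2 = True.
Try y3 = False.
  then y6 is forced to True.
  then y4 is forced to False.
  then y7 is forced to False.

y1=False, y2=True, y3=False, y4=False, y5=True, y6=True, y7=False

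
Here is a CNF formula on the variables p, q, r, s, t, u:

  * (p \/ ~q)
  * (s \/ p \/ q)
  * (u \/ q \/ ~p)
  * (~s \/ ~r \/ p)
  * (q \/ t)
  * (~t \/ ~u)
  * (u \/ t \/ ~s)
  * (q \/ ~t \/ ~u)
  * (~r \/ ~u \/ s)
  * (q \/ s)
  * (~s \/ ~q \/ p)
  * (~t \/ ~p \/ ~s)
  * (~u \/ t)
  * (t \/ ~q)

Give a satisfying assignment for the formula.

p = False, q = False, r = False, s = True, t = True, u = False

Pure literal: r appears only negated; assign r = False.
Set p = False and propagate.
  then q is forced to False.
  then s is forced to True.
  then t is forced to True.
  then u is forced to False.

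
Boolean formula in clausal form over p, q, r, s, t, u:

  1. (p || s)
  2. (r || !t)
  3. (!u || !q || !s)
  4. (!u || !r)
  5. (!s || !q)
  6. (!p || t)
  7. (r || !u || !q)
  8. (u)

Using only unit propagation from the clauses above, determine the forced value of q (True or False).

(u) stands alone — u = True.
From (!u || !r) and u = True: r = False.
In (r || !t), r is now false; !t must hold, so t = False.
(!p || t): since t = False, the clause reduces to (!p). p = False.
(s || p): since p = False, the clause reduces to (s). s = True.
(!q || !s || !u): since u = True, s = True, the clause reduces to (!q). q = False.

False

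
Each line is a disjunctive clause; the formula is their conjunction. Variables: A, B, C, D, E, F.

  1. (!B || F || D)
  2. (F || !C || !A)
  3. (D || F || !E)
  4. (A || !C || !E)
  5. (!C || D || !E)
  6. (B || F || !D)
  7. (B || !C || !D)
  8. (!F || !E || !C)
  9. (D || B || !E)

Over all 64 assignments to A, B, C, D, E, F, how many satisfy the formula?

28

Case analysis on D and C:
  D=T, C=T: remaining (A,B,E,F) ∈ {(F,T,F,F); (F,T,F,T); (T,T,F,T)} — 3.
  D=T, C=F: A, E free; 3 ways for (B,F) × 2^2 = 12.
  D=F, C=T: 5 of the 16 assignments to (A,B,E,F) work.
  D=F, C=F: A free; 4 ways for (B,E,F) × 2^1 = 8.
Total: 3 + 12 + 5 + 8 = 28.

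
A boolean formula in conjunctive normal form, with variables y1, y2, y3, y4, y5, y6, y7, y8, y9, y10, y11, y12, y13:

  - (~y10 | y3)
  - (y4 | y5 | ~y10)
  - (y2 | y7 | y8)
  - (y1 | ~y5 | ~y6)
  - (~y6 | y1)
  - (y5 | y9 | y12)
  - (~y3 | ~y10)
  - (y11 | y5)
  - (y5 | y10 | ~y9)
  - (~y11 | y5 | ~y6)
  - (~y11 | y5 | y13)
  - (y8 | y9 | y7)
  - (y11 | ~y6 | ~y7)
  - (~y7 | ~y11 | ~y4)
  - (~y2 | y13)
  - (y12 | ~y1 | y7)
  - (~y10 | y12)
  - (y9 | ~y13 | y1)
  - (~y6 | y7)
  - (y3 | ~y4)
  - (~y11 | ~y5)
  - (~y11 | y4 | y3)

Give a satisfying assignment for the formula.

y1 = True, y2 = True, y3 = True, y4 = True, y5 = True, y6 = False, y7 = True, y8 = False, y9 = True, y10 = False, y11 = False, y12 = True, y13 = True

Check each clause:
  1. (~y10 | y3) — y3 is true.
  2. (y4 | y5 | ~y10) — y4 is true.
  3. (y8 | y7 | y2) — y2 is true.
  4. (~y5 | ~y6 | y1) — y1 is true.
  5. (~y6 | y1) — y1 is true.
  6. (y5 | y12 | y9) — y9 is true.
  7. (~y3 | ~y10) — ~y10 is true.
  8. (y11 | y5) — y5 is true.
  9. (~y9 | y5 | y10) — y5 is true.
  10. (~y6 | ~y11 | y5) — ~y6 is true.
  11. (~y11 | y13 | y5) — ~y11 is true.
  12. (y7 | y9 | y8) — y9 is true.
  13. (~y6 | ~y7 | y11) — ~y6 is true.
  14. (~y11 | ~y7 | ~y4) — ~y11 is true.
  15. (~y2 | y13) — y13 is true.
  16. (y12 | ~y1 | y7) — y12 is true.
  17. (y12 | ~y10) — y12 is true.
  18. (~y13 | y1 | y9) — y1 is true.
  19. (~y6 | y7) — ~y6 is true.
  20. (y3 | ~y4) — y3 is true.
  21. (~y11 | ~y5) — ~y11 is true.
  22. (y3 | ~y11 | y4) — y3 is true.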